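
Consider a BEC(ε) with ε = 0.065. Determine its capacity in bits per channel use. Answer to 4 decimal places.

Binary erasure channel: capacity C = 1 − ε.
C = 1 − 0.065 = 0.9350 bits per channel use.

0.9350 bits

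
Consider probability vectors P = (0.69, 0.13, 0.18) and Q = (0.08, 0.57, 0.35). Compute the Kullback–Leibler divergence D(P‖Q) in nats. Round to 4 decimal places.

D(P‖Q) = Σ p·ln(p/q).
  0.69·ln(0.69/0.08) = 1.48672
  0.13·ln(0.13/0.57) = -0.19215
  0.18·ln(0.18/0.35) = -0.11970
D(P‖Q) = 1.1749 nats.

1.1749 nats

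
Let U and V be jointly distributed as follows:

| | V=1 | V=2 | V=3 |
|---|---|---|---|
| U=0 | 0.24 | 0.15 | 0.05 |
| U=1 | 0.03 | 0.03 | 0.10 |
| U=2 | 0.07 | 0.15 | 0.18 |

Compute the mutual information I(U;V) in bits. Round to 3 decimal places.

Marginals: p(U) = (0.4400, 0.1600, 0.4000), p(V) = (0.3400, 0.3300, 0.3300).
I(U;V) = H(U) + H(V) − H(U,V).
H(U) = 1.4729, H(V) = 1.5848, H(U,V) = 2.8809.
I(U;V) = 1.4729 + 1.5848 − 2.8809 = 0.177 bits.

0.177 bits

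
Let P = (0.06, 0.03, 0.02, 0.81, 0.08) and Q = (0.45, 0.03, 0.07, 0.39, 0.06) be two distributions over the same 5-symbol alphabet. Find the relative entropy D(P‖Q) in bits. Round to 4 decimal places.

0.6767 bits

D(P‖Q) = Σ p·log₂(p/q).
  0.06·log₂(0.06/0.45) = -0.17441
  0.03·log₂(0.03/0.03) = 0.00000
  0.02·log₂(0.02/0.07) = -0.03615
  0.81·log₂(0.81/0.39) = 0.85410
  0.08·log₂(0.08/0.06) = 0.03320
D(P‖Q) = 0.6767 bits.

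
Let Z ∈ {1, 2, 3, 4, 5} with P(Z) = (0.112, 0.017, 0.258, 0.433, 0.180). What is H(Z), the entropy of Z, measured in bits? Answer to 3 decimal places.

H(Z) = −Σ p·log₂ p.
  −(0.112)·log₂(0.112) = 0.3537
  −(0.017)·log₂(0.017) = 0.0999
  −(0.258)·log₂(0.258) = 0.5043
  −(0.433)·log₂(0.433) = 0.5229
  −(0.180)·log₂(0.180) = 0.4453
Sum: 0.3537 + 0.0999 + 0.5043 + 0.5229 + 0.4453 = 1.926 bits.

1.926 bits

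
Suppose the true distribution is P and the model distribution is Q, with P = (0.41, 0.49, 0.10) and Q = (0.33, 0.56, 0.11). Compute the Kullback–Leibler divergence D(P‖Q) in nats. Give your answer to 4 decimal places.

D(P‖Q) = Σ p·ln(p/q).
  0.41·ln(0.41/0.33) = 0.08900
  0.49·ln(0.49/0.56) = -0.06543
  0.10·ln(0.10/0.11) = -0.00953
D(P‖Q) = 0.0140 nats.

0.0140 nats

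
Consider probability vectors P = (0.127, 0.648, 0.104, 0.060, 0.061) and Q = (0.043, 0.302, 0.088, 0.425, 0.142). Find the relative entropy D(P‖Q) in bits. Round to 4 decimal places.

0.6934 bits

D(P‖Q) = Σ p·log₂(p/q).
  0.127·log₂(0.127/0.043) = 0.19843
  0.648·log₂(0.648/0.302) = 0.71374
  0.104·log₂(0.104/0.088) = 0.02506
  0.060·log₂(0.060/0.425) = -0.16947
  0.061·log₂(0.061/0.142) = -0.07436
D(P‖Q) = 0.6934 bits.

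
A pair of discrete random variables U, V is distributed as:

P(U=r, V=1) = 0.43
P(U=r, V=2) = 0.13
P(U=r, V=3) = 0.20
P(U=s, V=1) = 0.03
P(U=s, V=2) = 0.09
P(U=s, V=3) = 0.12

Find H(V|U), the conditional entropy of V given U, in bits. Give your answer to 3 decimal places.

1.407 bits

Chain rule: H(V|U) = H(U,V) − H(U).
Marginals: p(U) = (0.7600, 0.2400), p(V) = (0.4600, 0.2200, 0.3200).
H(U,V) = 2.2021 bits; H(U) = 0.7950 bits.
H(V|U) = 2.2021 − 0.7950 = 1.407 bits.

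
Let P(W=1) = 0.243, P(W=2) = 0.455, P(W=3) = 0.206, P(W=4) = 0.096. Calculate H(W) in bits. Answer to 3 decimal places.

H(W) = −Σ p·log₂ p.
  −(0.243)·log₂(0.243) = 0.4960
  −(0.455)·log₂(0.455) = 0.5169
  −(0.206)·log₂(0.206) = 0.4695
  −(0.096)·log₂(0.096) = 0.3246
Sum: 0.4960 + 0.5169 + 0.4695 + 0.3246 = 1.807 bits.

1.807 bits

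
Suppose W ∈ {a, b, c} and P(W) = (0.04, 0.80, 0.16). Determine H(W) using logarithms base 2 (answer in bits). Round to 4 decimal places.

0.8663 bits

H(W) = −Σ p·log₂ p.
  −(0.04)·log₂(0.04) = 0.18575
  −(0.80)·log₂(0.80) = 0.25754
  −(0.16)·log₂(0.16) = 0.42302
Sum: 0.18575 + 0.25754 + 0.42302 = 0.8663 bits.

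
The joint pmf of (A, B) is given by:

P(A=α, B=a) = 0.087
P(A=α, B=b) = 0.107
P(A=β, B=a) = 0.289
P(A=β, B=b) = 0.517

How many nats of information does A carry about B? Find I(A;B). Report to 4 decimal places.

Marginals: p(A) = (0.1940, 0.8060), p(B) = (0.3760, 0.6240).
I(A;B) = Σ p(x,y)·ln[p(x,y)/(p(x)p(y))].
  (α,a): 0.087·ln(1.1927) = 0.01533
  (α,b): 0.107·ln(0.8839) = -0.01321
  (β,a): 0.289·ln(0.9536) = -0.01372
  (β,b): 0.517·ln(1.0279) = 0.01425
Sum = 0.0027 nats.

0.0027 nats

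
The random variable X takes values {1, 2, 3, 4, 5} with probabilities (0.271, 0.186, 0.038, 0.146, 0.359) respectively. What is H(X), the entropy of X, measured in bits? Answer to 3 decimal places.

2.077 bits

H(X) = −Σ p·log₂ p.
  −(0.271)·log₂(0.271) = 0.5105
  −(0.186)·log₂(0.186) = 0.4514
  −(0.038)·log₂(0.038) = 0.1793
  −(0.146)·log₂(0.146) = 0.4053
  −(0.359)·log₂(0.359) = 0.5306
Sum: 0.5105 + 0.4514 + 0.1793 + 0.4053 + 0.5306 = 2.077 bits.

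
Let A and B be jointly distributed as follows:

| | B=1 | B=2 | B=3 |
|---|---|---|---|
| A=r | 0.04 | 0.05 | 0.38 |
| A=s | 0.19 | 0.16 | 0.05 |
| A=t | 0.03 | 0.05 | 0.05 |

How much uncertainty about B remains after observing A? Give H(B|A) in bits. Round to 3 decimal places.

Marginals: p(A) = (0.4700, 0.4000, 0.1300), p(B) = (0.2600, 0.2600, 0.4800).
H(B|A) = Σ p(A) · H(B|A=·).
  A=r: p=0.4700, H(B|A=r) = 0.8944
  A=s: p=0.4000, H(B|A=s) = 1.4139
  A=t: p=0.1300, H(B|A=t) = 1.5486
Weighted sum = 1.187 bits.

1.187 bits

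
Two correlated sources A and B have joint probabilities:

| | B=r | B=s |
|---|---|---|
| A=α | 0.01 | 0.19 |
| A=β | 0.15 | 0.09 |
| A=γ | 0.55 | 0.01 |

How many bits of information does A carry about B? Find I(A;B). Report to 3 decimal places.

0.510 bits

Marginals: p(A) = (0.2000, 0.2400, 0.5600), p(B) = (0.7100, 0.2900).
I(A;B) = Σ p(x,y)·log₂[p(x,y)/(p(x)p(y))].
  (α,r): 0.01·log₂(0.0704) = -0.0383
  (α,s): 0.19·log₂(3.2759) = 0.3253
  (β,r): 0.15·log₂(0.8803) = -0.0276
  (β,s): 0.09·log₂(1.2931) = 0.0334
  (γ,r): 0.55·log₂(1.3833) = 0.2575
  (γ,s): 0.01·log₂(0.0616) = -0.0402
Sum = 0.510 bits.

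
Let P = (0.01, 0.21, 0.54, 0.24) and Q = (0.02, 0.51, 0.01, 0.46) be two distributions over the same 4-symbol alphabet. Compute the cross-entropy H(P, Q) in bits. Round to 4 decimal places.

4.1170 bits

H(P,Q) = −Σ p·log₂ q.
  −0.01·log₂(0.02) = 0.05644
  −0.21·log₂(0.51) = 0.20400
  −0.54·log₂(0.01) = 3.58768
  −0.24·log₂(0.46) = 0.26887
H(P,Q) = 4.1170 bits.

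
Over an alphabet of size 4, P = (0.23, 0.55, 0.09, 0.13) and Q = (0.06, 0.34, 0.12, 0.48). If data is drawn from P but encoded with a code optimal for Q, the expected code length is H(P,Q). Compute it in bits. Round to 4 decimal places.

H(P,Q) = −Σ p·log₂ q.
  −0.23·log₂(0.06) = 0.93355
  −0.55·log₂(0.34) = 0.85602
  −0.09·log₂(0.12) = 0.27530
  −0.13·log₂(0.48) = 0.13766
H(P,Q) = 2.2025 bits.

2.2025 bits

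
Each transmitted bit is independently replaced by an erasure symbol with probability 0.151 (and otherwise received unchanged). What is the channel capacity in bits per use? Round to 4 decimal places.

Binary erasure channel: capacity C = 1 − ε.
C = 1 − 0.151 = 0.8490 bits per channel use.

0.8490 bits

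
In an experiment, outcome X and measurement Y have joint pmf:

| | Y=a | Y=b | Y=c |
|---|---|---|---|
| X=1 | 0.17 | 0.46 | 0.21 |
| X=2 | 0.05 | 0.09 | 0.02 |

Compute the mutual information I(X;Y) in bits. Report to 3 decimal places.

0.013 bits

Marginals: p(X) = (0.8400, 0.1600), p(Y) = (0.2200, 0.5500, 0.2300).
I(X;Y) = H(X) + H(Y) − H(X,Y).
H(X) = 0.6343, H(Y) = 1.4426, H(X,Y) = 2.0644.
I(X;Y) = 0.6343 + 1.4426 − 2.0644 = 0.013 bits.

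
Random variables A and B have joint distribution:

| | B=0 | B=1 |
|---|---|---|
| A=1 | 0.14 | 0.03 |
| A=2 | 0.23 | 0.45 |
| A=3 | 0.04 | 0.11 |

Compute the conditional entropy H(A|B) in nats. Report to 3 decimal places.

0.773 nats

Chain rule: H(A|B) = H(A,B) − H(B).
Marginals: p(A) = (0.1700, 0.6800, 0.1500), p(B) = (0.4100, 0.5900).
H(A,B) = 1.4494 nats; H(B) = 0.6769 nats.
H(A|B) = 1.4494 − 0.6769 = 0.773 nats.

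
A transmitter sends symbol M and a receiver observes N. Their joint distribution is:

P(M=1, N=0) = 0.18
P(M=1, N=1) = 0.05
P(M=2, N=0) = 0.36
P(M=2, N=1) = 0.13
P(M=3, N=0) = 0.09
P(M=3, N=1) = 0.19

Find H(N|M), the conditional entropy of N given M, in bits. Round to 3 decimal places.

0.836 bits

Marginals: p(M) = (0.2300, 0.4900, 0.2800), p(N) = (0.6300, 0.3700).
H(N|M) = Σ p(M) · H(N|M=·).
  M=1: p=0.2300, H(N|M=1) = 0.7554
  M=2: p=0.4900, H(N|M=2) = 0.8346
  M=3: p=0.2800, H(N|M=3) = 0.9059
Weighted sum = 0.836 bits.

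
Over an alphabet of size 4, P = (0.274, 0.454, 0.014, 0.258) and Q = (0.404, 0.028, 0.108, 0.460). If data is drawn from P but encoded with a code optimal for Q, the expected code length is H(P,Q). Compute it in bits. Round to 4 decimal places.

3.0342 bits

H(P,Q) = −Σ p·log₂ q.
  −0.274·log₂(0.404) = 0.35827
  −0.454·log₂(0.028) = 2.34193
  −0.014·log₂(0.108) = 0.04495
  −0.258·log₂(0.460) = 0.28904
H(P,Q) = 3.0342 bits.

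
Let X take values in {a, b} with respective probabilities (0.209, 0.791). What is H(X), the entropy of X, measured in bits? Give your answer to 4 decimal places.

0.7396 bits

H(X) = −Σ p·log₂ p.
  −(0.209)·log₂(0.209) = 0.47201
  −(0.791)·log₂(0.791) = 0.26756
Sum: 0.47201 + 0.26756 = 0.7396 bits.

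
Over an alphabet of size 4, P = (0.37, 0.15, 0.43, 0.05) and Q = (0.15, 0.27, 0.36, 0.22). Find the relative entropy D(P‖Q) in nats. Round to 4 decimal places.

0.2482 nats

D(P‖Q) = Σ p·ln(p/q).
  0.37·ln(0.37/0.15) = 0.33406
  0.15·ln(0.15/0.27) = -0.08817
  0.43·ln(0.43/0.36) = 0.07640
  0.05·ln(0.05/0.22) = -0.07408
D(P‖Q) = 0.2482 nats.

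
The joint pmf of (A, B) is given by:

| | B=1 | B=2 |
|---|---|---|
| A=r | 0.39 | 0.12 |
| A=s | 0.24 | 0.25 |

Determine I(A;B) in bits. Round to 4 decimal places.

0.0594 bits

Marginals: p(A) = (0.5100, 0.4900), p(B) = (0.6300, 0.3700).
I(A;B) = Σ p(x,y)·log₂[p(x,y)/(p(x)p(y))].
  (r,1): 0.39·log₂(1.2138) = 0.10903
  (r,2): 0.12·log₂(0.6359) = -0.07837
  (s,1): 0.24·log₂(0.7775) = -0.08716
  (s,2): 0.25·log₂(1.3789) = 0.11589
Sum = 0.0594 bits.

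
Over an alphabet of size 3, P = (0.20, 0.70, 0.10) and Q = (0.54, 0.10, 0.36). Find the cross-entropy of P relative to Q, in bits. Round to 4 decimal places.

2.6505 bits

H(P,Q) = −Σ p·log₂ q.
  −0.20·log₂(0.54) = 0.17779
  −0.70·log₂(0.10) = 2.32535
  −0.10·log₂(0.36) = 0.14739
H(P,Q) = 2.6505 bits.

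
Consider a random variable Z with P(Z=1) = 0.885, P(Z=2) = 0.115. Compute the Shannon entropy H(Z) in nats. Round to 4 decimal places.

H(Z) = −Σ p·ln p.
  −(0.885)·ln(0.885) = 0.10812
  −(0.115)·ln(0.115) = 0.24872
Sum: 0.10812 + 0.24872 = 0.3568 nats.

0.3568 nats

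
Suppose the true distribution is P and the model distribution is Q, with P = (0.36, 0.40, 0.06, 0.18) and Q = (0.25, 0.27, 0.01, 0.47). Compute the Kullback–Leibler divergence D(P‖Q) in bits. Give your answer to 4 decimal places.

D(P‖Q) = Σ p·log₂(p/q).
  0.36·log₂(0.36/0.25) = 0.18938
  0.40·log₂(0.40/0.27) = 0.22682
  0.06·log₂(0.06/0.01) = 0.15510
  0.18·log₂(0.18/0.47) = -0.24924
D(P‖Q) = 0.3221 bits.

0.3221 bits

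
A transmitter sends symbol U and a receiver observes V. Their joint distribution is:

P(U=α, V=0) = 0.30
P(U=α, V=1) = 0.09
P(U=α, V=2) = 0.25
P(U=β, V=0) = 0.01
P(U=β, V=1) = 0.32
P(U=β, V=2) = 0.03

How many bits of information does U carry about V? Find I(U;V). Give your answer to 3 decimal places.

Marginals: p(U) = (0.6400, 0.3600), p(V) = (0.3100, 0.4100, 0.2800).
I(U;V) = Σ p(x,y)·log₂[p(x,y)/(p(x)p(y))].
  (α,0): 0.30·log₂(1.5121) = 0.1790
  (α,1): 0.09·log₂(0.3430) = -0.1389
  (α,2): 0.25·log₂(1.3951) = 0.1201
  (β,0): 0.01·log₂(0.0896) = -0.0348
  (β,1): 0.32·log₂(2.1680) = 0.3572
  (β,2): 0.03·log₂(0.2976) = -0.0525
Sum = 0.430 bits.

0.430 bits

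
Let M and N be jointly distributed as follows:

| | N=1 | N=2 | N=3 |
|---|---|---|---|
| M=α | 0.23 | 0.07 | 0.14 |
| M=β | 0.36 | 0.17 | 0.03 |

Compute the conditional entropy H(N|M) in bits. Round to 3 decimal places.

Chain rule: H(N|M) = H(M,N) − H(M).
Marginals: p(M) = (0.4400, 0.5600), p(N) = (0.5900, 0.2400, 0.1700).
H(M,N) = 2.2703 bits; H(M) = 0.9896 bits.
H(N|M) = 2.2703 − 0.9896 = 1.281 bits.

1.281 bits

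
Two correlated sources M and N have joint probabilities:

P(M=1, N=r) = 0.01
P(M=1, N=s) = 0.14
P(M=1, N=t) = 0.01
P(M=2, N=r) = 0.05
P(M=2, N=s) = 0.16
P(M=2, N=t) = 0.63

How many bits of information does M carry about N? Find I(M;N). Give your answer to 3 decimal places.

0.222 bits

Marginals: p(M) = (0.1600, 0.8400), p(N) = (0.0600, 0.3000, 0.6400).
I(M;N) = Σ p(x,y)·log₂[p(x,y)/(p(x)p(y))].
  (1,r): 0.01·log₂(1.0417) = 0.0006
  (1,s): 0.14·log₂(2.9167) = 0.2162
  (1,t): 0.01·log₂(0.0977) = -0.0336
  (2,r): 0.05·log₂(0.9921) = -0.0006
  (2,s): 0.16·log₂(0.6349) = -0.1049
  (2,t): 0.63·log₂(1.1719) = 0.1442
Sum = 0.222 bits.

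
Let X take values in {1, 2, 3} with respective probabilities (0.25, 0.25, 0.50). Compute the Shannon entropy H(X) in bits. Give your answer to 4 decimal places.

H(X) = −Σ p·log₂ p.
  −(0.25)·log₂(0.25) = 0.50000
  −(0.25)·log₂(0.25) = 0.50000
  −(0.50)·log₂(0.50) = 0.50000
Sum: 0.50000 + 0.50000 + 0.50000 = 1.5000 bits.

1.5000 bits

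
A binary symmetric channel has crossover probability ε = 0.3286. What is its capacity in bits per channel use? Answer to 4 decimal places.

Binary symmetric channel: C = 1 − h₂(ε) where h₂ is the binary entropy function.
h₂(0.3286) = −0.3286·log₂0.3286 − 0.6714·log₂0.6714 = 0.9135.
C = 1 − 0.9135 = 0.0865 bits per channel use.

0.0865 bits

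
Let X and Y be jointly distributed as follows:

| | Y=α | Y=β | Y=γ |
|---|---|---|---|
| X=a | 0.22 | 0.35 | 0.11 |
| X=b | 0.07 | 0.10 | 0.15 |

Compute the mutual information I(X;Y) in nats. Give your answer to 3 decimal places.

0.051 nats

Marginals: p(X) = (0.6800, 0.3200), p(Y) = (0.2900, 0.4500, 0.2600).
I(X;Y) = H(X) + H(Y) − H(X,Y).
H(X) = 0.6269, H(Y) = 1.0686, H(X,Y) = 1.6443.
I(X;Y) = 0.6269 + 1.0686 − 1.6443 = 0.051 nats.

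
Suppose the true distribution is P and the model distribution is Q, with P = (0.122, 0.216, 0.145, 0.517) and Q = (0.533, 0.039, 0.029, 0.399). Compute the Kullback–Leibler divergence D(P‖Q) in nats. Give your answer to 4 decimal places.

D(P‖Q) = Σ p·ln(p/q).
  0.122·ln(0.122/0.533) = -0.17989
  0.216·ln(0.216/0.039) = 0.36973
  0.145·ln(0.145/0.029) = 0.23337
  0.517·ln(0.517/0.399) = 0.13395
D(P‖Q) = 0.5572 nats.

0.5572 nats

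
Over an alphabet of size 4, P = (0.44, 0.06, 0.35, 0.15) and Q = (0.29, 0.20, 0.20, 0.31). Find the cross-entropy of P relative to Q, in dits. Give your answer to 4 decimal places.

H(P,Q) = −Σ p·log₁₀ q.
  −0.44·log₁₀(0.29) = 0.23654
  −0.06·log₁₀(0.20) = 0.04194
  −0.35·log₁₀(0.20) = 0.24464
  −0.15·log₁₀(0.31) = 0.07630
H(P,Q) = 0.5994 dits.

0.5994 dits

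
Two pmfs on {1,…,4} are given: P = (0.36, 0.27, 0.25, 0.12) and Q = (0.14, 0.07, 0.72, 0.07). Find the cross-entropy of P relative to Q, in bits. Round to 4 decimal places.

2.6359 bits

H(P,Q) = −Σ p·log₂ q.
  −0.36·log₂(0.14) = 1.02114
  −0.27·log₂(0.07) = 1.03586
  −0.25·log₂(0.72) = 0.11848
  −0.12·log₂(0.07) = 0.46038
H(P,Q) = 2.6359 bits.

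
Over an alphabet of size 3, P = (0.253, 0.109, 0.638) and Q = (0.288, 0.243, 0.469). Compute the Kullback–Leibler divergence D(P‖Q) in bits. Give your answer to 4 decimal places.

D(P‖Q) = Σ p·log₂(p/q).
  0.253·log₂(0.253/0.288) = -0.04729
  0.109·log₂(0.109/0.243) = -0.12607
  0.638·log₂(0.638/0.469) = 0.28325
D(P‖Q) = 0.1099 bits.

0.1099 bits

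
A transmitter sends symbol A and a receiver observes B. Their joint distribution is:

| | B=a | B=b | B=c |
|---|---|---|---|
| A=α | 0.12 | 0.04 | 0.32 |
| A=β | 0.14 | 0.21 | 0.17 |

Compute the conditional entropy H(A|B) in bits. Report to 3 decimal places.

Chain rule: H(A|B) = H(A,B) − H(B).
Marginals: p(A) = (0.4800, 0.5200), p(B) = (0.2600, 0.2500, 0.4900).
H(A,B) = 2.3834 bits; H(B) = 1.5096 bits.
H(A|B) = 2.3834 − 1.5096 = 0.874 bits.

0.874 bits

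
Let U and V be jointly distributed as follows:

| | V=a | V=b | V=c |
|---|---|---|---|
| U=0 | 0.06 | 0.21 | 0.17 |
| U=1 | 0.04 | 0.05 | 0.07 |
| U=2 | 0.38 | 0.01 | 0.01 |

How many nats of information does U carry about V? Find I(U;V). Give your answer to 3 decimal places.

Marginals: p(U) = (0.4400, 0.1600, 0.4000), p(V) = (0.4800, 0.2700, 0.2500).
I(U;V) = Σ p(x,y)·ln[p(x,y)/(p(x)p(y))].
  (0,a): 0.06·ln(0.2841) = -0.0755
  (0,b): 0.21·ln(1.7677) = 0.1196
  (0,c): 0.17·ln(1.5455) = 0.0740
  (1,a): 0.04·ln(0.5208) = -0.0261
  (1,b): 0.05·ln(1.1574) = 0.0073
  (1,c): 0.07·ln(1.7500) = 0.0392
  (2,a): 0.38·ln(1.9792) = 0.2594
  (2,b): 0.01·ln(0.0926) = -0.0238
  (2,c): 0.01·ln(0.1000) = -0.0230
Sum = 0.351 nats.

0.351 nats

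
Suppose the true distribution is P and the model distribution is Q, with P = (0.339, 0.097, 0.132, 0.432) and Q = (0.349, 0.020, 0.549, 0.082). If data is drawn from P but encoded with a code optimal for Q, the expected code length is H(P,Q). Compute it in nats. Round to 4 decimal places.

1.8959 nats

H(P,Q) = −Σ p·ln q.
  −0.339·ln(0.349) = 0.35686
  −0.097·ln(0.020) = 0.37947
  −0.132·ln(0.549) = 0.07915
  −0.432·ln(0.082) = 1.08045
H(P,Q) = 1.8959 nats.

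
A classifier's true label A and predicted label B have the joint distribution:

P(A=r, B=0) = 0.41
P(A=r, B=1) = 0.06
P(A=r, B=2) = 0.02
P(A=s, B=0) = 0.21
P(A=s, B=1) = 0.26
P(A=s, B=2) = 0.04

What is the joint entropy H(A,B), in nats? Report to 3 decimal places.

1.419 nats

H(A,B) = −Σ p(x,y)·ln p(x,y) over all 6 cells.
  cell (r,0): −0.41·ln0.41 = 0.3656
  cell (r,1): −0.06·ln0.06 = 0.1688
  cell (r,2): −0.02·ln0.02 = 0.0782
  cell (s,0): −0.21·ln0.21 = 0.3277
  cell (s,1): −0.26·ln0.26 = 0.3502
  cell (s,2): −0.04·ln0.04 = 0.1288
Sum = 1.419 nats.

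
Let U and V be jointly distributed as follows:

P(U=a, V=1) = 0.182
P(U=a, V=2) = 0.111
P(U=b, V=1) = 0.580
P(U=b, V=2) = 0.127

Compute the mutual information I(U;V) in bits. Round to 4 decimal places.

Marginals: p(U) = (0.2930, 0.7070), p(V) = (0.7620, 0.2380).
I(U;V) = Σ p(x,y)·log₂[p(x,y)/(p(x)p(y))].
  (a,1): 0.182·log₂(0.8152) = -0.05366
  (a,2): 0.111·log₂(1.5918) = 0.07444
  (b,1): 0.580·log₂(1.0766) = 0.06176
  (b,2): 0.127·log₂(0.7548) = -0.05155
Sum = 0.0310 bits.

0.0310 bits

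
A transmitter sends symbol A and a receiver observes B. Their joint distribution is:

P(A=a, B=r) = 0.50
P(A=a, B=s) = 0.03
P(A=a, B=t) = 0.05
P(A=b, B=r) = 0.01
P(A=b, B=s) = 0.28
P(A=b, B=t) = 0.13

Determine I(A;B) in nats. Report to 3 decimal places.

Marginals: p(A) = (0.5800, 0.4200), p(B) = (0.5100, 0.3100, 0.1800).
I(A;B) = Σ p(x,y)·ln[p(x,y)/(p(x)p(y))].
  (a,r): 0.50·ln(1.6903) = 0.2625
  (a,s): 0.03·ln(0.1669) = -0.0537
  (a,t): 0.05·ln(0.4789) = -0.0368
  (b,r): 0.01·ln(0.0467) = -0.0306
  (b,s): 0.28·ln(2.1505) = 0.2144
  (b,t): 0.13·ln(1.7196) = 0.0705
Sum = 0.426 nats.

0.426 nats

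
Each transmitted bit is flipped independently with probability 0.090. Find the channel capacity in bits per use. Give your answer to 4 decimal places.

Binary symmetric channel: C = 1 − h₂(ε) where h₂ is the binary entropy function.
h₂(0.090) = −0.090·log₂0.090 − 0.910·log₂0.910 = 0.4365.
C = 1 − 0.4365 = 0.5635 bits per channel use.

0.5635 bits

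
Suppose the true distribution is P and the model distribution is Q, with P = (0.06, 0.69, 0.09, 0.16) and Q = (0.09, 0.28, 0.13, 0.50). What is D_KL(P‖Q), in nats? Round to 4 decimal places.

D(P‖Q) = Σ p·ln(p/q).
  0.06·ln(0.06/0.09) = -0.02433
  0.69·ln(0.69/0.28) = 0.62231
  0.09·ln(0.09/0.13) = -0.03310
  0.16·ln(0.16/0.50) = -0.18231
D(P‖Q) = 0.3826 nats.

0.3826 nats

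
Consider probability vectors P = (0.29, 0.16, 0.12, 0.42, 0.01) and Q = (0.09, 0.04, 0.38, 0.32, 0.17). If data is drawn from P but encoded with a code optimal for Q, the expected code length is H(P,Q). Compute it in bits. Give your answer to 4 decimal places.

H(P,Q) = −Σ p·log₂ q.
  −0.29·log₂(0.09) = 1.00744
  −0.16·log₂(0.04) = 0.74302
  −0.12·log₂(0.38) = 0.16751
  −0.42·log₂(0.32) = 0.69042
  −0.01·log₂(0.17) = 0.02556
H(P,Q) = 2.6340 bits.

2.6340 bits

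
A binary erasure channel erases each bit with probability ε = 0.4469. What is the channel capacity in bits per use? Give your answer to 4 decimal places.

Binary erasure channel: capacity C = 1 − ε.
C = 1 − 0.4469 = 0.5531 bits per channel use.

0.5531 bits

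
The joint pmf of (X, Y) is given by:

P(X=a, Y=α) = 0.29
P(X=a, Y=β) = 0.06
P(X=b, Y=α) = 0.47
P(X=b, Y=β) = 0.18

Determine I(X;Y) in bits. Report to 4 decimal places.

0.0104 bits

Marginals: p(X) = (0.3500, 0.6500), p(Y) = (0.7600, 0.2400).
I(X;Y) = Σ p(x,y)·log₂[p(x,y)/(p(x)p(y))].
  (a,α): 0.29·log₂(1.0902) = 0.03614
  (a,β): 0.06·log₂(0.7143) = -0.02913
  (b,α): 0.47·log₂(0.9514) = -0.03377
  (b,β): 0.18·log₂(1.1538) = 0.03716
Sum = 0.0104 bits.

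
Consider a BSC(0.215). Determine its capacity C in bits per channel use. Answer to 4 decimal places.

Binary symmetric channel: C = 1 − h₂(ε) where h₂ is the binary entropy function.
h₂(0.215) = −0.215·log₂0.215 − 0.785·log₂0.785 = 0.7509.
C = 1 − 0.7509 = 0.2491 bits per channel use.

0.2491 bits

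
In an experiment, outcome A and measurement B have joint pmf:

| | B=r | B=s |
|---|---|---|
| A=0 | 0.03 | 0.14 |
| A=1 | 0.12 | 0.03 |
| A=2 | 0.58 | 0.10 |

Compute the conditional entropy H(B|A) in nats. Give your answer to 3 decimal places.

Chain rule: H(B|A) = H(A,B) − H(A).
Marginals: p(A) = (0.1700, 0.1500, 0.6800), p(B) = (0.7300, 0.2700).
H(A,B) = 1.2863 nats; H(A) = 0.8481 nats.
H(B|A) = 1.2863 − 0.8481 = 0.438 nats.

0.438 nats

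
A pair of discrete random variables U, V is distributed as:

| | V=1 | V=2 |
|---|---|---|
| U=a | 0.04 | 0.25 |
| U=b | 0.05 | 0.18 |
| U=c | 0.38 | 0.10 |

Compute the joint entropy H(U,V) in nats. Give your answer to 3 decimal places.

H(U,V) = −Σ p(x,y)·ln p(x,y) over all 6 cells.
  cell (a,1): −0.04·ln0.04 = 0.1288
  cell (a,2): −0.25·ln0.25 = 0.3466
  cell (b,1): −0.05·ln0.05 = 0.1498
  cell (b,2): −0.18·ln0.18 = 0.3087
  cell (c,1): −0.38·ln0.38 = 0.3677
  cell (c,2): −0.10·ln0.10 = 0.2303
Sum = 1.532 nats.

1.532 nats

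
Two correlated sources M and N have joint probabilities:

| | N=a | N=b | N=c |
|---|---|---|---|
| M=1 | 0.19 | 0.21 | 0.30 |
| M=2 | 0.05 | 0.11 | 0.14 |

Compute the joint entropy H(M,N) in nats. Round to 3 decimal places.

1.672 nats

H(M,N) = −Σ p(x,y)·ln p(x,y) over all 6 cells.
  cell (1,a): −0.19·ln0.19 = 0.3155
  cell (1,b): −0.21·ln0.21 = 0.3277
  cell (1,c): −0.30·ln0.30 = 0.3612
  cell (2,a): −0.05·ln0.05 = 0.1498
  cell (2,b): −0.11·ln0.11 = 0.2428
  cell (2,c): −0.14·ln0.14 = 0.2753
Sum = 1.672 nats.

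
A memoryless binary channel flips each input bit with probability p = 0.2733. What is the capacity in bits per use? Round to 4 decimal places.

0.1538 bits

Binary symmetric channel: C = 1 − h₂(ε) where h₂ is the binary entropy function.
h₂(0.2733) = −0.2733·log₂0.2733 − 0.7267·log₂0.7267 = 0.8462.
C = 1 − 0.8462 = 0.1538 bits per channel use.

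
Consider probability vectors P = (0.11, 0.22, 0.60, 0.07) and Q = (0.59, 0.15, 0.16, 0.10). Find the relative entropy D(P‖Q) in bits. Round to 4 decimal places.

D(P‖Q) = Σ p·log₂(p/q).
  0.11·log₂(0.11/0.59) = -0.26655
  0.22·log₂(0.22/0.15) = 0.12156
  0.60·log₂(0.60/0.16) = 1.14413
  0.07·log₂(0.07/0.10) = -0.03602
D(P‖Q) = 0.9631 bits.

0.9631 bits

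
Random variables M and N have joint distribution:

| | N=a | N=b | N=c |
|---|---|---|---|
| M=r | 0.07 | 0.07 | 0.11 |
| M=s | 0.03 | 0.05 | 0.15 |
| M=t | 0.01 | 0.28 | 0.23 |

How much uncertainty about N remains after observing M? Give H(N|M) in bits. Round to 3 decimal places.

Chain rule: H(N|M) = H(M,N) − H(M).
Marginals: p(M) = (0.2500, 0.2300, 0.5200), p(N) = (0.1100, 0.4000, 0.4900).
H(M,N) = 2.7341 bits; H(M) = 1.4782 bits.
H(N|M) = 2.7341 − 1.4782 = 1.256 bits.

1.256 bits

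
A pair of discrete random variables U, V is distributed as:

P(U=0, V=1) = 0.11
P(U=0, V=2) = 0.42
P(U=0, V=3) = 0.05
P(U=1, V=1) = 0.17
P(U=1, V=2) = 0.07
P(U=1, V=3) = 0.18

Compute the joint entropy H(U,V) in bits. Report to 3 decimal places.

2.240 bits

H(U,V) = −Σ p(x,y)·log₂ p(x,y) over all 6 cells.
  cell (0,1): −0.11·log₂0.11 = 0.3503
  cell (0,2): −0.42·log₂0.42 = 0.5256
  cell (0,3): −0.05·log₂0.05 = 0.2161
  cell (1,1): −0.17·log₂0.17 = 0.4346
  cell (1,2): −0.07·log₂0.07 = 0.2686
  cell (1,3): −0.18·log₂0.18 = 0.4453
Sum = 2.240 bits.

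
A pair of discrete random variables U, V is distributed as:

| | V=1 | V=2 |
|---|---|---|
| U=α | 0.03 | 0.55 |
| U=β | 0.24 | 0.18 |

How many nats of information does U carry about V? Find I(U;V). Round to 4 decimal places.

Marginals: p(U) = (0.5800, 0.4200), p(V) = (0.2700, 0.7300).
I(U;V) = H(U) + H(V) − H(U,V).
H(U) = 0.6803, H(V) = 0.5833, H(U,V) = 1.0852.
I(U;V) = 0.6803 + 0.5833 − 1.0852 = 0.1784 nats.

0.1784 nats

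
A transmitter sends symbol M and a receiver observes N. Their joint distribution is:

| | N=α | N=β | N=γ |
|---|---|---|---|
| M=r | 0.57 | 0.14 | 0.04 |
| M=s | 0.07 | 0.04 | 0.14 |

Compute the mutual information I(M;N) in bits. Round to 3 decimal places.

0.217 bits

Marginals: p(M) = (0.7500, 0.2500), p(N) = (0.6400, 0.1800, 0.1800).
I(M;N) = Σ p(x,y)·log₂[p(x,y)/(p(x)p(y))].
  (r,α): 0.57·log₂(1.1875) = 0.1413
  (r,β): 0.14·log₂(1.0370) = 0.0073
  (r,γ): 0.04·log₂(0.2963) = -0.0702
  (s,α): 0.07·log₂(0.4375) = -0.0835
  (s,β): 0.04·log₂(0.8889) = -0.0068
  (s,γ): 0.14·log₂(3.1111) = 0.2292
Sum = 0.217 bits.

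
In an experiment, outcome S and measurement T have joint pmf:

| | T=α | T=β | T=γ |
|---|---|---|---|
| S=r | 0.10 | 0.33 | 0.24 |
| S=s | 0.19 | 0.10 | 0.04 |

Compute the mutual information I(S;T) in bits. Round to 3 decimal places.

0.143 bits

Marginals: p(S) = (0.6700, 0.3300), p(T) = (0.2900, 0.4300, 0.2800).
I(S;T) = Σ p(x,y)·log₂[p(x,y)/(p(x)p(y))].
  (r,α): 0.10·log₂(0.5147) = -0.0958
  (r,β): 0.33·log₂(1.1454) = 0.0646
  (r,γ): 0.24·log₂(1.2793) = 0.0853
  (s,α): 0.19·log₂(1.9854) = 0.1880
  (s,β): 0.10·log₂(0.7047) = -0.0505
  (s,γ): 0.04·log₂(0.4329) = -0.0483
Sum = 0.143 bits.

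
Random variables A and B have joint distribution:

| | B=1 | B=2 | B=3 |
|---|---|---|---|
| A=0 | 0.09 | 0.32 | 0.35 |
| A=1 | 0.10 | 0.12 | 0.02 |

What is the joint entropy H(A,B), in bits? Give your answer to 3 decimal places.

2.181 bits

H(A,B) = −Σ p(x,y)·log₂ p(x,y) over all 6 cells.
  cell (0,1): −0.09·log₂0.09 = 0.3127
  cell (0,2): −0.32·log₂0.32 = 0.5260
  cell (0,3): −0.35·log₂0.35 = 0.5301
  cell (1,1): −0.10·log₂0.10 = 0.3322
  cell (1,2): −0.12·log₂0.12 = 0.3671
  cell (1,3): −0.02·log₂0.02 = 0.1129
Sum = 2.181 bits.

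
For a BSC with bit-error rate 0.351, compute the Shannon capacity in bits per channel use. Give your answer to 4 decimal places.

0.0650 bits

Binary symmetric channel: C = 1 − h₂(ε) where h₂ is the binary entropy function.
h₂(0.351) = −0.351·log₂0.351 − 0.649·log₂0.649 = 0.9350.
C = 1 − 0.9350 = 0.0650 bits per channel use.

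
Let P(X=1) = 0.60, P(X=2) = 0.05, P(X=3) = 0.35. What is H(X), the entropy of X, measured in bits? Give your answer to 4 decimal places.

1.1884 bits

H(X) = −Σ p·log₂ p.
  −(0.60)·log₂(0.60) = 0.44218
  −(0.05)·log₂(0.05) = 0.21610
  −(0.35)·log₂(0.35) = 0.53010
Sum: 0.44218 + 0.21610 + 0.53010 = 1.1884 bits.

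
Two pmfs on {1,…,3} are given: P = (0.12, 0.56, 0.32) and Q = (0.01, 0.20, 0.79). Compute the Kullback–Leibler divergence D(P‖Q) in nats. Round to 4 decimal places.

D(P‖Q) = Σ p·ln(p/q).
  0.12·ln(0.12/0.01) = 0.29819
  0.56·ln(0.56/0.20) = 0.57659
  0.32·ln(0.32/0.79) = -0.28919
D(P‖Q) = 0.5856 nats.

0.5856 nats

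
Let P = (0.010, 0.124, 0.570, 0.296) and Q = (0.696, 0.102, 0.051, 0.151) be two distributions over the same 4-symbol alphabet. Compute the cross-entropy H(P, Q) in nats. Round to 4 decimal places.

2.5425 nats

H(P,Q) = −Σ p·ln q.
  −0.010·ln(0.696) = 0.00362
  −0.124·ln(0.102) = 0.28307
  −0.570·ln(0.051) = 1.69628
  −0.296·ln(0.151) = 0.55958
H(P,Q) = 2.5425 nats.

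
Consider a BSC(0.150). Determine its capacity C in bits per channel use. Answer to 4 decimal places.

0.3902 bits

Binary symmetric channel: C = 1 − h₂(ε) where h₂ is the binary entropy function.
h₂(0.150) = −0.150·log₂0.150 − 0.850·log₂0.850 = 0.6098.
C = 1 − 0.6098 = 0.3902 bits per channel use.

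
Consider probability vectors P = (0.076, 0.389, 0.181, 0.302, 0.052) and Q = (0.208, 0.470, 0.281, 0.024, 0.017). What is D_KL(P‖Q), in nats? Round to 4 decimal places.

0.5932 nats

D(P‖Q) = Σ p·ln(p/q).
  0.076·ln(0.076/0.208) = -0.07652
  0.389·ln(0.389/0.470) = -0.07358
  0.181·ln(0.181/0.281) = -0.07961
  0.302·ln(0.302/0.024) = 0.76478
  0.052·ln(0.052/0.017) = 0.05814
D(P‖Q) = 0.5932 nats.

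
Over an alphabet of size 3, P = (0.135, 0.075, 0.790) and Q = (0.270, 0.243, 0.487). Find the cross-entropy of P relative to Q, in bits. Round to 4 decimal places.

H(P,Q) = −Σ p·log₂ q.
  −0.135·log₂(0.270) = 0.25501
  −0.075·log₂(0.243) = 0.15307
  −0.790·log₂(0.487) = 0.82002
H(P,Q) = 1.2281 bits.

1.2281 bits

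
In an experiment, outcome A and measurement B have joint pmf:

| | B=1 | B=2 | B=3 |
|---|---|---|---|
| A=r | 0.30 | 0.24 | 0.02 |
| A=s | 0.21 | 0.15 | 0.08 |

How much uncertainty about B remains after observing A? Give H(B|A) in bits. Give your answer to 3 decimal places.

1.313 bits

Chain rule: H(B|A) = H(A,B) − H(A).
Marginals: p(A) = (0.5600, 0.4400), p(B) = (0.5100, 0.3900, 0.1000).
H(A,B) = 2.3030 bits; H(A) = 0.9896 bits.
H(B|A) = 2.3030 − 0.9896 = 1.313 bits.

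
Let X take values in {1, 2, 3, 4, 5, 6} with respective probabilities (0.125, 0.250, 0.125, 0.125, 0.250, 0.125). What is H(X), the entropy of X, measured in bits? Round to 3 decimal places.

H(X) = −Σ p·log₂ p.
  −(0.125)·log₂(0.125) = 0.3750
  −(0.250)·log₂(0.250) = 0.5000
  −(0.125)·log₂(0.125) = 0.3750
  −(0.125)·log₂(0.125) = 0.3750
  −(0.250)·log₂(0.250) = 0.5000
  −(0.125)·log₂(0.125) = 0.3750
Sum: 0.3750 + 0.5000 + 0.3750 + 0.3750 + 0.5000 + 0.3750 = 2.500 bits.

2.500 bits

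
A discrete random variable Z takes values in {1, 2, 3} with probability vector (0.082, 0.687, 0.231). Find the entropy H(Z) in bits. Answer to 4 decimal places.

1.1563 bits

H(Z) = −Σ p·log₂ p.
  −(0.082)·log₂(0.082) = 0.29588
  −(0.687)·log₂(0.687) = 0.37209
  −(0.231)·log₂(0.231) = 0.48834
Sum: 0.29588 + 0.37209 + 0.48834 = 1.1563 bits.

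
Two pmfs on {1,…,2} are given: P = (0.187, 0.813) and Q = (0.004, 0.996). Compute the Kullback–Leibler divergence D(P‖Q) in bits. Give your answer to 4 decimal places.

D(P‖Q) = Σ p·log₂(p/q).
  0.187·log₂(0.187/0.004) = 1.03727
  0.813·log₂(0.813/0.996) = -0.23812
D(P‖Q) = 0.7991 bits.

0.7991 bits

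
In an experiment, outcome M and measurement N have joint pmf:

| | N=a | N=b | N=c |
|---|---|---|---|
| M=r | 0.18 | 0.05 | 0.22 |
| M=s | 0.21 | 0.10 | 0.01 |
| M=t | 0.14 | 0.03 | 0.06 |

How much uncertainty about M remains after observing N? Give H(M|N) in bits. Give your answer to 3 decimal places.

1.357 bits

Marginals: p(M) = (0.4500, 0.3200, 0.2300), p(N) = (0.5300, 0.1800, 0.2900).
H(M|N) = Σ p(N) · H(M|N=·).
  N=a: p=0.5300, H(M|N=a) = 1.5657
  N=b: p=0.1800, H(M|N=b) = 1.4153
  N=c: p=0.2900, H(M|N=c) = 0.9401
Weighted sum = 1.357 bits.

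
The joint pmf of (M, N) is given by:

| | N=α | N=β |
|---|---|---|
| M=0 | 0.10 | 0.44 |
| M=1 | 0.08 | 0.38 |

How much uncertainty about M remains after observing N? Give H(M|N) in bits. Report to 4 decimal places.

0.9952 bits

Chain rule: H(M|N) = H(M,N) − H(N).
Marginals: p(M) = (0.5400, 0.4600), p(N) = (0.1800, 0.8200).
H(M,N) = 1.6753 bits; H(N) = 0.6801 bits.
H(M|N) = 1.6753 − 0.6801 = 0.9952 bits.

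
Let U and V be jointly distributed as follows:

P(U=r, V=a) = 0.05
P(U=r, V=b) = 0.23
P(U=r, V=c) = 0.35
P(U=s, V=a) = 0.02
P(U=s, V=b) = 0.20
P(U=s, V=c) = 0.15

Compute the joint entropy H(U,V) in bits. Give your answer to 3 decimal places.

H(U,V) = −Σ p(x,y)·log₂ p(x,y) over all 6 cells.
  cell (r,a): −0.05·log₂0.05 = 0.2161
  cell (r,b): −0.23·log₂0.23 = 0.4877
  cell (r,c): −0.35·log₂0.35 = 0.5301
  cell (s,a): −0.02·log₂0.02 = 0.1129
  cell (s,b): −0.20·log₂0.20 = 0.4644
  cell (s,c): −0.15·log₂0.15 = 0.4105
Sum = 2.222 bits.

2.222 bits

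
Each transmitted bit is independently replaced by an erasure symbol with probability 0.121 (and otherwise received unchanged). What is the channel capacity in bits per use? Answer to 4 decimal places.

0.8790 bits

Binary erasure channel: capacity C = 1 − ε.
C = 1 − 0.121 = 0.8790 bits per channel use.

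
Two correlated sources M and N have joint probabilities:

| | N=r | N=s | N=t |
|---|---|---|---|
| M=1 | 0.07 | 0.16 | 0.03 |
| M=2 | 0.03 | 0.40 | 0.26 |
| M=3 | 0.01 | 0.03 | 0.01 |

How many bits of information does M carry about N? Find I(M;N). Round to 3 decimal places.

Marginals: p(M) = (0.2600, 0.6900, 0.0500), p(N) = (0.1100, 0.5900, 0.3000).
I(M;N) = Σ p(x,y)·log₂[p(x,y)/(p(x)p(y))].
  (1,r): 0.07·log₂(2.4476) = 0.0904
  (1,s): 0.16·log₂(1.0430) = 0.0097
  (1,t): 0.03·log₂(0.3846) = -0.0414
  (2,r): 0.03·log₂(0.3953) = -0.0402
  (2,s): 0.40·log₂(0.9826) = -0.0102
  (2,t): 0.26·log₂(1.2560) = 0.0855
  (3,r): 0.01·log₂(1.8182) = 0.0086
  (3,s): 0.03·log₂(1.0169) = 0.0007
  (3,t): 0.01·log₂(0.6667) = -0.0058
Sum = 0.097 bits.

0.097 bits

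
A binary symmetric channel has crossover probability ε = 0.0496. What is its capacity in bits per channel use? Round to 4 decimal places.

0.7153 bits

Binary symmetric channel: C = 1 − h₂(ε) where h₂ is the binary entropy function.
h₂(0.0496) = −0.0496·log₂0.0496 − 0.9504·log₂0.9504 = 0.2847.
C = 1 − 0.2847 = 0.7153 bits per channel use.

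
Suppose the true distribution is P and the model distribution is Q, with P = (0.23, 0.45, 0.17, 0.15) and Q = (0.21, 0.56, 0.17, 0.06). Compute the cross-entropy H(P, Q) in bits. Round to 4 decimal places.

H(P,Q) = −Σ p·log₂ q.
  −0.23·log₂(0.21) = 0.51785
  −0.45·log₂(0.56) = 0.37643
  −0.17·log₂(0.17) = 0.43459
  −0.15·log₂(0.06) = 0.60883
H(P,Q) = 1.9377 bits.

1.9377 bits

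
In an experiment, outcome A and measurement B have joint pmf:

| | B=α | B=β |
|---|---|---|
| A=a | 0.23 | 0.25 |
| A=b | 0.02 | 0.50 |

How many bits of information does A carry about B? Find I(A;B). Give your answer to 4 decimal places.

0.2096 bits

Marginals: p(A) = (0.4800, 0.5200), p(B) = (0.2500, 0.7500).
I(A;B) = H(A) + H(B) − H(A,B).
H(A) = 0.9988, H(B) = 0.8113, H(A,B) = 1.6005.
I(A;B) = 0.9988 + 0.8113 − 1.6005 = 0.2096 bits.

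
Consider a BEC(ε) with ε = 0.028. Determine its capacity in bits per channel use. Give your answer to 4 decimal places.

0.9720 bits

Binary erasure channel: capacity C = 1 − ε.
C = 1 − 0.028 = 0.9720 bits per channel use.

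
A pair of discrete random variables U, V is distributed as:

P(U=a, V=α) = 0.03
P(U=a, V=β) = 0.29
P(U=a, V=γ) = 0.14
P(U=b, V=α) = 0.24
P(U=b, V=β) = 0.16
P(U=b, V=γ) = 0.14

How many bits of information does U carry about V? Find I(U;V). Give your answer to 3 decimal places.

Marginals: p(U) = (0.4600, 0.5400), p(V) = (0.2700, 0.4500, 0.2800).
I(U;V) = Σ p(x,y)·log₂[p(x,y)/(p(x)p(y))].
  (a,α): 0.03·log₂(0.2415) = -0.0615
  (a,β): 0.29·log₂(1.4010) = 0.1411
  (a,γ): 0.14·log₂(1.0870) = 0.0168
  (b,α): 0.24·log₂(1.6461) = 0.1726
  (b,β): 0.16·log₂(0.6584) = -0.0965
  (b,γ): 0.14·log₂(0.9259) = -0.0155
Sum = 0.157 bits.

0.157 bits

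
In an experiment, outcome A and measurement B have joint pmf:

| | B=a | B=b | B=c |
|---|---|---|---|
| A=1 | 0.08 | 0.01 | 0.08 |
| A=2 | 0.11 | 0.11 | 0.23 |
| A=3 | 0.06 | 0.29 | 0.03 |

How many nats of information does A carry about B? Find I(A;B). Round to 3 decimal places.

Marginals: p(A) = (0.1700, 0.4500, 0.3800), p(B) = (0.2500, 0.4100, 0.3400).
I(A;B) = H(A) + H(B) − H(A,B).
H(A) = 1.0282, H(B) = 1.0789, H(A,B) = 1.9068.
I(A;B) = 1.0282 + 1.0789 − 1.9068 = 0.200 nats.

0.200 nats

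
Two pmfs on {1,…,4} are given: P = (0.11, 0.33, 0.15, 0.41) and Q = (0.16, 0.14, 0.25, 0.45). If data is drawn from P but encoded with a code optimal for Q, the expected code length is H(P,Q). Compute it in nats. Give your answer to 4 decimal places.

H(P,Q) = −Σ p·ln q.
  −0.11·ln(0.16) = 0.20158
  −0.33·ln(0.14) = 0.64882
  −0.15·ln(0.25) = 0.20794
  −0.41·ln(0.45) = 0.32739
H(P,Q) = 1.3857 nats.

1.3857 nats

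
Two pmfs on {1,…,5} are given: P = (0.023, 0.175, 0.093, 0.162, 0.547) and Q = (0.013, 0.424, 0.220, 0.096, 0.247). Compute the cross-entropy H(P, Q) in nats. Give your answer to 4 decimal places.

1.5354 nats

H(P,Q) = −Σ p·ln q.
  −0.023·ln(0.013) = 0.09988
  −0.175·ln(0.424) = 0.15015
  −0.093·ln(0.220) = 0.14081
  −0.162·ln(0.096) = 0.37963
  −0.547·ln(0.247) = 0.76491
H(P,Q) = 1.5354 nats.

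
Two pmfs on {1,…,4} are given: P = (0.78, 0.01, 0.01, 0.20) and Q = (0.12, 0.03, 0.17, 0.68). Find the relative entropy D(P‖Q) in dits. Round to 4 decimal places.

D(P‖Q) = Σ p·log₁₀(p/q).
  0.78·log₁₀(0.78/0.12) = 0.63407
  0.01·log₁₀(0.01/0.03) = -0.00477
  0.01·log₁₀(0.01/0.17) = -0.01230
  0.20·log₁₀(0.20/0.68) = -0.10630
D(P‖Q) = 0.5107 dits.

0.5107 dits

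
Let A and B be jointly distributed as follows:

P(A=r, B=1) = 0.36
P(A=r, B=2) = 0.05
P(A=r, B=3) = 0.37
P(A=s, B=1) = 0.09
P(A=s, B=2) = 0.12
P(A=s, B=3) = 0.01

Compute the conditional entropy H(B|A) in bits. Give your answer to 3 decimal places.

1.263 bits

Marginals: p(A) = (0.7800, 0.2200), p(B) = (0.4500, 0.1700, 0.3800).
H(B|A) = Σ p(A) · H(B|A=·).
  A=r: p=0.7800, H(B|A=r) = 1.2793
  A=s: p=0.2200, H(B|A=s) = 1.2072
Weighted sum = 1.263 bits.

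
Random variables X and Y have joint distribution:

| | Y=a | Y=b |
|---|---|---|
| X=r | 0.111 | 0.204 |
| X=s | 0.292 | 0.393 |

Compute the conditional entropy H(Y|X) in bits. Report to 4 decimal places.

0.9691 bits

Chain rule: H(Y|X) = H(X,Y) − H(X).
Marginals: p(X) = (0.3150, 0.6850), p(Y) = (0.4030, 0.5970).
H(X,Y) = 1.8680 bits; H(X) = 0.8989 bits.
H(Y|X) = 1.8680 − 0.8989 = 0.9691 bits.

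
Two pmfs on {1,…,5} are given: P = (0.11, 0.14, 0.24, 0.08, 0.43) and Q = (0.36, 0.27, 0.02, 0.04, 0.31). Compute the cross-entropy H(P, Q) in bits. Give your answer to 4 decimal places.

2.8792 bits

H(P,Q) = −Σ p·log₂ q.
  −0.11·log₂(0.36) = 0.16213
  −0.14·log₂(0.27) = 0.26446
  −0.24·log₂(0.02) = 1.35453
  −0.08·log₂(0.04) = 0.37151
  −0.43·log₂(0.31) = 0.72655
H(P,Q) = 2.8792 bits.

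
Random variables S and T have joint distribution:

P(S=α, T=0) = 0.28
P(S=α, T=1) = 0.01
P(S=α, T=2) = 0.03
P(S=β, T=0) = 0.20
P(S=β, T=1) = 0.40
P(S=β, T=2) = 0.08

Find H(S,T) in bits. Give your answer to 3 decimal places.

2.017 bits

H(S,T) = −Σ p(x,y)·log₂ p(x,y) over all 6 cells.
  cell (α,0): −0.28·log₂0.28 = 0.5142
  cell (α,1): −0.01·log₂0.01 = 0.0664
  cell (α,2): −0.03·log₂0.03 = 0.1518
  cell (β,0): −0.20·log₂0.20 = 0.4644
  cell (β,1): −0.40·log₂0.40 = 0.5288
  cell (β,2): −0.08·log₂0.08 = 0.2915
Sum = 2.017 bits.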